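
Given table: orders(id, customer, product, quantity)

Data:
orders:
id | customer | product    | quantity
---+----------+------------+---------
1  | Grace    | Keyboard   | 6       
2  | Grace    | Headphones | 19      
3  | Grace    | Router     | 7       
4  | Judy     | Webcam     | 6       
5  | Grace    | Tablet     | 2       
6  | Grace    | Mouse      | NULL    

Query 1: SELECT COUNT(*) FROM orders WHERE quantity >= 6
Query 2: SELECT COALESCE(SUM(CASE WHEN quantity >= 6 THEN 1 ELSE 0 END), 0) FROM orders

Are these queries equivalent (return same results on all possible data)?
Yes, equivalent

Both queries return: [(4,)]

Reason: COUNT with WHERE vs conditional SUM (COALESCE handles empty-table NULL)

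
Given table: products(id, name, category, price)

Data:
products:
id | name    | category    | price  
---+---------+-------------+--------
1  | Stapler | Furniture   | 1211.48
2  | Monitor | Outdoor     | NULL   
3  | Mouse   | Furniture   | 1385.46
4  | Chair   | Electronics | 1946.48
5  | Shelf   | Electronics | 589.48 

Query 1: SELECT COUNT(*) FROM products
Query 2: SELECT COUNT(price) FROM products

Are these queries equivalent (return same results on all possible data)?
No, not equivalent

Query 1 returns: [(5,)]
Query 2 returns: [(4,)]

Reason: COUNT(*) includes NULLs, COUNT(column) excludes them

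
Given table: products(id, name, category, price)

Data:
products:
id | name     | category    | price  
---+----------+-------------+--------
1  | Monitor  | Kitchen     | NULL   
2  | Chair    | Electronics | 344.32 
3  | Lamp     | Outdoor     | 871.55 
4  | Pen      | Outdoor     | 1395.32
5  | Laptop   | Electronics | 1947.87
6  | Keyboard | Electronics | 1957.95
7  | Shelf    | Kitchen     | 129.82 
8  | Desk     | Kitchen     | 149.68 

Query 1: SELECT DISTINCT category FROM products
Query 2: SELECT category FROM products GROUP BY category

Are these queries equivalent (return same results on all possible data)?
Yes, equivalent

Both queries return: [('Electronics',), ('Kitchen',), ('Outdoor',)]

Reason: Both get unique categorys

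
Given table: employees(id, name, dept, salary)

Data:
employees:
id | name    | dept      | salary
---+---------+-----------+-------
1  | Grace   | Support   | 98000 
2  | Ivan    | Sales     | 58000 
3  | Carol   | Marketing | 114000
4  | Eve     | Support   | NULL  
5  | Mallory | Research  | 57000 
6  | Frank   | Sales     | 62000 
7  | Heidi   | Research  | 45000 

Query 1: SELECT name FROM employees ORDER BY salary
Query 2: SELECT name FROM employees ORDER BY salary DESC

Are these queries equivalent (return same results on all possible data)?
No, not equivalent

Query 1 returns: [('Eve',), ('Heidi',), ('Mallory',), ('Ivan',), ('Frank',), ('Grace',), ('Carol',)]
Query 2 returns: [('Carol',), ('Grace',), ('Frank',), ('Ivan',), ('Mallory',), ('Heidi',), ('Eve',)]

Reason: ASC vs DESC gives opposite ordering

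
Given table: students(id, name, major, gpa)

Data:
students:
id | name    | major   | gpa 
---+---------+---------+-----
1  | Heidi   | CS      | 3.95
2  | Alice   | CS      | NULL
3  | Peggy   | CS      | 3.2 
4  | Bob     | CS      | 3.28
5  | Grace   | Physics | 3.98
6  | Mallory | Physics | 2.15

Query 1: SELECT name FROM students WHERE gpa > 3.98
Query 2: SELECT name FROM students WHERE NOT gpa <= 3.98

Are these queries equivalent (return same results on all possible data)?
Yes, equivalent

Both queries return: []

Reason: Both filter gpa > 3.98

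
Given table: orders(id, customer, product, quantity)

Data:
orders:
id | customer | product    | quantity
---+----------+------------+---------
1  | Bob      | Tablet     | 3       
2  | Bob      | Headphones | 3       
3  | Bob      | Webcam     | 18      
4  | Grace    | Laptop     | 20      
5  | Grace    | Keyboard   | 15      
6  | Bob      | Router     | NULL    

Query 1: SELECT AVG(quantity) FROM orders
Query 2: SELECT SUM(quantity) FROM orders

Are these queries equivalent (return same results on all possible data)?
No, not equivalent

Query 1 returns: [(11.8,)]
Query 2 returns: [(59,)]

Reason: AVG vs SUM give different aggregate values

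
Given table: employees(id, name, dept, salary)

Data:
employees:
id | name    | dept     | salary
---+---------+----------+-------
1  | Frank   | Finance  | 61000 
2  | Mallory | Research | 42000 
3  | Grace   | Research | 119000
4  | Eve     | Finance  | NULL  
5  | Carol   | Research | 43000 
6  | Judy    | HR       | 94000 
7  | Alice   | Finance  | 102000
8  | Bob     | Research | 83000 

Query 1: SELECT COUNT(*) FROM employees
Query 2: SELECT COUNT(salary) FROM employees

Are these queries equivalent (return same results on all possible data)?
No, not equivalent

Query 1 returns: [(8,)]
Query 2 returns: [(7,)]

Reason: COUNT(*) includes NULLs, COUNT(column) excludes them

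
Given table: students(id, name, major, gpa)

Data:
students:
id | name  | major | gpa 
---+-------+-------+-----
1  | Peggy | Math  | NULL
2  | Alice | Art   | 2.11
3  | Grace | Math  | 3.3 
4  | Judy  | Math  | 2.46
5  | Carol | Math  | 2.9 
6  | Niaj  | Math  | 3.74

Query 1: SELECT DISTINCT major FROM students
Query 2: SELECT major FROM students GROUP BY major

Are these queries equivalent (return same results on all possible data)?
Yes, equivalent

Both queries return: [('Art',), ('Math',)]

Reason: Both get unique majors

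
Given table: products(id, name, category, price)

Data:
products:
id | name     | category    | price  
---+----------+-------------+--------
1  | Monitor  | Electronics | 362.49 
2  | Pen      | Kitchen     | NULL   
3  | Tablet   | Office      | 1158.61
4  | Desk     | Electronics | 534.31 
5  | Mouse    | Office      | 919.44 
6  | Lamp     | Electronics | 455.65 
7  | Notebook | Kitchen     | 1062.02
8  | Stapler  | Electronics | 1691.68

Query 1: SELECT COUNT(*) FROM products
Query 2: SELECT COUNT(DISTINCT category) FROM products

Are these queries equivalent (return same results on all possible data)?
No, not equivalent

Query 1 returns: [(8,)]
Query 2 returns: [(3,)]

Reason: COUNT(*) counts rows, COUNT(DISTINCT category) counts unique categorys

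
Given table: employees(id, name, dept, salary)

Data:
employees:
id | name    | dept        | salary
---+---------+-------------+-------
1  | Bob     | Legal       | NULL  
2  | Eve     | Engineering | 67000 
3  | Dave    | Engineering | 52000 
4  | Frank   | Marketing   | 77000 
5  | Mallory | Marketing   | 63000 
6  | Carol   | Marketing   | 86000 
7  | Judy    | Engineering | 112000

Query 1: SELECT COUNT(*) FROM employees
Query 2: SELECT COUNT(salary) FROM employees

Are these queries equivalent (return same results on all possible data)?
No, not equivalent

Query 1 returns: [(7,)]
Query 2 returns: [(6,)]

Reason: COUNT(*) includes NULLs, COUNT(column) excludes them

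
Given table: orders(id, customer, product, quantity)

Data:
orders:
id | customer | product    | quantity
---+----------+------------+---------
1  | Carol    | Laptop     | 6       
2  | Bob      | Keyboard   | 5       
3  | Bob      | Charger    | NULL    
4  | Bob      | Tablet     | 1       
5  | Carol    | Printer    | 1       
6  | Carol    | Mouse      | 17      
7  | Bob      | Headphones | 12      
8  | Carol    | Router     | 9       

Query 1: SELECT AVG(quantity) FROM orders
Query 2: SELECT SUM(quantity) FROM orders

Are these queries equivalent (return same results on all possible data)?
No, not equivalent

Query 1 returns: [(7.285714285714286,)]
Query 2 returns: [(51,)]

Reason: AVG vs SUM give different aggregate values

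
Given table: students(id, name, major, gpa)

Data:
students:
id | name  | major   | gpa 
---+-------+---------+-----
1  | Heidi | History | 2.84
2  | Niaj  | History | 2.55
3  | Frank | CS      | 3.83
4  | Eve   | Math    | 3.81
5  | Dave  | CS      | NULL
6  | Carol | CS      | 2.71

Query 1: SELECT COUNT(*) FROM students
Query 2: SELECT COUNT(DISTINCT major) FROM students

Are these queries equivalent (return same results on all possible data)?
No, not equivalent

Query 1 returns: [(6,)]
Query 2 returns: [(3,)]

Reason: COUNT(*) counts rows, COUNT(DISTINCT major) counts unique majors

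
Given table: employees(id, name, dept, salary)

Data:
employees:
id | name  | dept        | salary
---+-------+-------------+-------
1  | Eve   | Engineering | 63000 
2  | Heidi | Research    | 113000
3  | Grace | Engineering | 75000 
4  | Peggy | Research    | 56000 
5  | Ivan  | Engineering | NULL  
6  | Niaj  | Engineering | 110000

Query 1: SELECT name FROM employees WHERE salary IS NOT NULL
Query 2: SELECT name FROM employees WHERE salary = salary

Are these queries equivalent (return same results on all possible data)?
Yes, equivalent

Both queries return: [('Eve',), ('Grace',), ('Heidi',), ('Niaj',), ('Peggy',)]

Reason: IS NOT NULL vs self-equality (both exclude NULLs)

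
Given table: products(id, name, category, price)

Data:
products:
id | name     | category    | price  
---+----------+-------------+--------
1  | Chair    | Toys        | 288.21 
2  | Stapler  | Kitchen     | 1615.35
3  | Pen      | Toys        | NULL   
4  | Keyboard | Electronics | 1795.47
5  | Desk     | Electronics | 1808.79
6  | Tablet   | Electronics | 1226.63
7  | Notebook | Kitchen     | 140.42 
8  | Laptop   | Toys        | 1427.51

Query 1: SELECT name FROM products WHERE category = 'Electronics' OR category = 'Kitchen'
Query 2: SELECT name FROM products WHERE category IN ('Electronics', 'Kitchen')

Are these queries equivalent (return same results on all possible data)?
Yes, equivalent

Both queries return: [('Desk',), ('Keyboard',), ('Notebook',), ('Stapler',), ('Tablet',)]

Reason: OR vs IN are equivalent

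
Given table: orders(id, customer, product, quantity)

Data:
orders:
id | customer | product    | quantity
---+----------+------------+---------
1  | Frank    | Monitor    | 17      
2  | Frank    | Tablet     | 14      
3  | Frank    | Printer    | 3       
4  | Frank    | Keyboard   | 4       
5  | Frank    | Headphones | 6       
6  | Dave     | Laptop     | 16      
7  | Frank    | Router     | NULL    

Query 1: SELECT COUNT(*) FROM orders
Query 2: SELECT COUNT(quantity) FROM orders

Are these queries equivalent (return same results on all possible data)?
No, not equivalent

Query 1 returns: [(7,)]
Query 2 returns: [(6,)]

Reason: COUNT(*) includes NULLs, COUNT(column) excludes them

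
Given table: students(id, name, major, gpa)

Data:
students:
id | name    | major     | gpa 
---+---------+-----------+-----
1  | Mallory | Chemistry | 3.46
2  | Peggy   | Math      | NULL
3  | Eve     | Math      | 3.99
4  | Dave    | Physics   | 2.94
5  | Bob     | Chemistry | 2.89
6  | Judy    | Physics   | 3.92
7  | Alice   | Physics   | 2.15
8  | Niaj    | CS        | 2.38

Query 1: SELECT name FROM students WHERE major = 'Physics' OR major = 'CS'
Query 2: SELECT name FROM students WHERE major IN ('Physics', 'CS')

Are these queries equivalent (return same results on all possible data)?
Yes, equivalent

Both queries return: [('Alice',), ('Dave',), ('Judy',), ('Niaj',)]

Reason: OR vs IN are equivalent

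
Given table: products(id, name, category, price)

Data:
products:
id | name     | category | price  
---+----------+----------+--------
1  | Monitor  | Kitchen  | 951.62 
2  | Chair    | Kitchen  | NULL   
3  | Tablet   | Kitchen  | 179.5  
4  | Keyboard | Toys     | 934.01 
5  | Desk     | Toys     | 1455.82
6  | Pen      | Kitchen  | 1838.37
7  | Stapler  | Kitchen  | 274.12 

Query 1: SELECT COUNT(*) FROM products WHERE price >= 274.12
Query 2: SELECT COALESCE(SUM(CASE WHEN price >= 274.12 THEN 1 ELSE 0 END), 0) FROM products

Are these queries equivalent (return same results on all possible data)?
Yes, equivalent

Both queries return: [(5,)]

Reason: COUNT with WHERE vs conditional SUM (COALESCE handles empty-table NULL)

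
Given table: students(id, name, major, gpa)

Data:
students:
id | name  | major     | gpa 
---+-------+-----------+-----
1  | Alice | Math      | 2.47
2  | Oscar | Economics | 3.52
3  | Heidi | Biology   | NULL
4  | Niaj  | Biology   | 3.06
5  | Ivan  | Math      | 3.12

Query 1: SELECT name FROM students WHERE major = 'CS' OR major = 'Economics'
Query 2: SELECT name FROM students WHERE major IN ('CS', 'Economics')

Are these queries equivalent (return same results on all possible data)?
Yes, equivalent

Both queries return: [('Oscar',)]

Reason: OR vs IN are equivalent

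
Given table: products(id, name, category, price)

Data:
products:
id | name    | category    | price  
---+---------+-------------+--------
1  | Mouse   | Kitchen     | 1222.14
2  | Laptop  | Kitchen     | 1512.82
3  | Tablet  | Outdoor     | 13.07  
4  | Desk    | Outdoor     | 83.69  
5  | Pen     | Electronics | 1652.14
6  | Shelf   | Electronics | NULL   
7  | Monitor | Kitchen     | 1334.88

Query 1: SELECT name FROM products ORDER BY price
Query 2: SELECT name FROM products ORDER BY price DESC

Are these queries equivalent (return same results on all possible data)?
No, not equivalent

Query 1 returns: [('Shelf',), ('Tablet',), ('Desk',), ('Mouse',), ('Monitor',), ('Laptop',), ('Pen',)]
Query 2 returns: [('Pen',), ('Laptop',), ('Monitor',), ('Mouse',), ('Desk',), ('Tablet',), ('Shelf',)]

Reason: ASC vs DESC gives opposite ordering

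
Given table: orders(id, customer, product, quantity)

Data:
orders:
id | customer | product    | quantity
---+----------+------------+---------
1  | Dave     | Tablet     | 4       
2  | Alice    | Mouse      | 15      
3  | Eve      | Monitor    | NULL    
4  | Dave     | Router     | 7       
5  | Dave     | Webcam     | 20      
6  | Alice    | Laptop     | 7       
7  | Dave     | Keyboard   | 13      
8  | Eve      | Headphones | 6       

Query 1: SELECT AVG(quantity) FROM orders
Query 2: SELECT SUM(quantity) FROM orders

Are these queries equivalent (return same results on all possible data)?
No, not equivalent

Query 1 returns: [(10.285714285714286,)]
Query 2 returns: [(72,)]

Reason: AVG vs SUM give different aggregate values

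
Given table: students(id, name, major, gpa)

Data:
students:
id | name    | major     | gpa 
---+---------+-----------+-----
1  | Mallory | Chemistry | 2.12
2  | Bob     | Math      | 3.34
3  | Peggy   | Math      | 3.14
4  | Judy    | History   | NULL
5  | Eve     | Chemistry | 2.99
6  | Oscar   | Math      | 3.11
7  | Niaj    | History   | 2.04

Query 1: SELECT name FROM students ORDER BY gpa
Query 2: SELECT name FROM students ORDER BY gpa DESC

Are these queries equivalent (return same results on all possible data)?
No, not equivalent

Query 1 returns: [('Judy',), ('Niaj',), ('Mallory',), ('Eve',), ('Oscar',), ('Peggy',), ('Bob',)]
Query 2 returns: [('Bob',), ('Peggy',), ('Oscar',), ('Eve',), ('Mallory',), ('Niaj',), ('Judy',)]

Reason: ASC vs DESC gives opposite ordering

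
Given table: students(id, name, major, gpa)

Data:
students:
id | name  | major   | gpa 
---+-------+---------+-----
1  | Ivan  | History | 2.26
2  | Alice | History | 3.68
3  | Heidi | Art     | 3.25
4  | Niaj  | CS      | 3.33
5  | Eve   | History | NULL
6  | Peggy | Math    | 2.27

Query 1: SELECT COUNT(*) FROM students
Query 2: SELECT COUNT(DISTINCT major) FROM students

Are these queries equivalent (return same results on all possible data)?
No, not equivalent

Query 1 returns: [(6,)]
Query 2 returns: [(4,)]

Reason: COUNT(*) counts rows, COUNT(DISTINCT major) counts unique majors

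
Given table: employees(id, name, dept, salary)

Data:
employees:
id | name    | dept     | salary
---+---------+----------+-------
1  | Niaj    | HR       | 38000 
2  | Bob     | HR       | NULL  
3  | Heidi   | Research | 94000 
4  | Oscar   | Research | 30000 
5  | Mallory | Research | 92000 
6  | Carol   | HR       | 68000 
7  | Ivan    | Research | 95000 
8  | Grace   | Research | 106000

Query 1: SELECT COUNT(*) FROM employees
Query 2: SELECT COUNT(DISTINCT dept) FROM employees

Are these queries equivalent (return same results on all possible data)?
No, not equivalent

Query 1 returns: [(8,)]
Query 2 returns: [(2,)]

Reason: COUNT(*) counts rows, COUNT(DISTINCT dept) counts unique depts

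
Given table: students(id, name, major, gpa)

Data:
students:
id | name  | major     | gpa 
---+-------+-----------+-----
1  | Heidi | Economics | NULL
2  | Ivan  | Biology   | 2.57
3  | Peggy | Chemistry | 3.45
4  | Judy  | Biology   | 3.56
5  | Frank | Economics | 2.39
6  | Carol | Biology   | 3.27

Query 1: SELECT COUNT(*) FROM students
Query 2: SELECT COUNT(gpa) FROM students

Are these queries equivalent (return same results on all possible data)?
No, not equivalent

Query 1 returns: [(6,)]
Query 2 returns: [(5,)]

Reason: COUNT(*) includes NULLs, COUNT(column) excludes them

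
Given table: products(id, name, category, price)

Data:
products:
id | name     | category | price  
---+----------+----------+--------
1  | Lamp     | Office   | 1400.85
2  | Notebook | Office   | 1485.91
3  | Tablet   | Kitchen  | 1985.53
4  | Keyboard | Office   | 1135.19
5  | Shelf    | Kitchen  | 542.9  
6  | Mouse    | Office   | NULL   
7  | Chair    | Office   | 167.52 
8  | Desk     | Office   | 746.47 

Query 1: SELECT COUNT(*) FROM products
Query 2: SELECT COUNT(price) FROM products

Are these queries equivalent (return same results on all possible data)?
No, not equivalent

Query 1 returns: [(8,)]
Query 2 returns: [(7,)]

Reason: COUNT(*) includes NULLs, COUNT(column) excludes them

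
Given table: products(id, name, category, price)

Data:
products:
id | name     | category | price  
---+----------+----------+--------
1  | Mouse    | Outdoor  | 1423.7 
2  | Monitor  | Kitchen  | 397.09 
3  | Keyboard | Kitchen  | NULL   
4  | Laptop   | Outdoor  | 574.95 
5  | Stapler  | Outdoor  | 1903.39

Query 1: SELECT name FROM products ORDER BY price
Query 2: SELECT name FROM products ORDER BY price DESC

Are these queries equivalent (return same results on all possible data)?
No, not equivalent

Query 1 returns: [('Keyboard',), ('Monitor',), ('Laptop',), ('Mouse',), ('Stapler',)]
Query 2 returns: [('Stapler',), ('Mouse',), ('Laptop',), ('Monitor',), ('Keyboard',)]

Reason: ASC vs DESC gives opposite ordering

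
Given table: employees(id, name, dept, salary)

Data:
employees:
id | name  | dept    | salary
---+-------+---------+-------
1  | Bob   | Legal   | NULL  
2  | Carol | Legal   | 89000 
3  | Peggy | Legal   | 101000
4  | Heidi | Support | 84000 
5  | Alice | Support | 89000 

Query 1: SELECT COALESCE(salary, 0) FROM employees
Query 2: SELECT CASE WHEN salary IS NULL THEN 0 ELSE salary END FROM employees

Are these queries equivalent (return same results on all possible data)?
Yes, equivalent

Both queries return: [(0,), (84000,), (89000,), (89000,), (101000,)]

Reason: COALESCE vs CASE for NULL handling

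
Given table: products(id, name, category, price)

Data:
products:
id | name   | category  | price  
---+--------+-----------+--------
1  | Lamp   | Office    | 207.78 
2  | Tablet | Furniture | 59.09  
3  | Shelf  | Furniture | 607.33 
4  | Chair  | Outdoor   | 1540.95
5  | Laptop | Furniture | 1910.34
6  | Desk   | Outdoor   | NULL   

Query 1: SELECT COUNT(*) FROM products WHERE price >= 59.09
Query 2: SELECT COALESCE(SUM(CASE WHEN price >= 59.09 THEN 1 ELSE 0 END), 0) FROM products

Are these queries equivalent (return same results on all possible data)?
Yes, equivalent

Both queries return: [(5,)]

Reason: COUNT with WHERE vs conditional SUM (COALESCE handles empty-table NULL)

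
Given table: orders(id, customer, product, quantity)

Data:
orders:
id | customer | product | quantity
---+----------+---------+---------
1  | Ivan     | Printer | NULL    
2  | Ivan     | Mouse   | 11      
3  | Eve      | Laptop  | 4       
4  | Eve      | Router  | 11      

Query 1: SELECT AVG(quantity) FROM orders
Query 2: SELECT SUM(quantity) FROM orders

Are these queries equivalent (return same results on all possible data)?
No, not equivalent

Query 1 returns: [(8.666666666666666,)]
Query 2 returns: [(26,)]

Reason: AVG vs SUM give different aggregate values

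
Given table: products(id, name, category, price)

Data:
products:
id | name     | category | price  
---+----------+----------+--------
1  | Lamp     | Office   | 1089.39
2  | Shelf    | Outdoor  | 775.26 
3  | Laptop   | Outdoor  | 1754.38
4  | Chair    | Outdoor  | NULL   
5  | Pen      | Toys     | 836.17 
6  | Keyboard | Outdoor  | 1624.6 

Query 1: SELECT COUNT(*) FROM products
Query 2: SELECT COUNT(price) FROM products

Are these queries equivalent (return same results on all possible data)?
No, not equivalent

Query 1 returns: [(6,)]
Query 2 returns: [(5,)]

Reason: COUNT(*) includes NULLs, COUNT(column) excludes them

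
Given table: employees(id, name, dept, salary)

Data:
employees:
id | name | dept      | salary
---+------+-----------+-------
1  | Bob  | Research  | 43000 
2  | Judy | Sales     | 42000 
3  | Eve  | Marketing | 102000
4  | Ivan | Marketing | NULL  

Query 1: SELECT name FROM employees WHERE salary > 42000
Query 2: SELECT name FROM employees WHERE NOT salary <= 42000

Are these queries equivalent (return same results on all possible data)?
Yes, equivalent

Both queries return: [('Bob',), ('Eve',)]

Reason: Both filter salary > 42000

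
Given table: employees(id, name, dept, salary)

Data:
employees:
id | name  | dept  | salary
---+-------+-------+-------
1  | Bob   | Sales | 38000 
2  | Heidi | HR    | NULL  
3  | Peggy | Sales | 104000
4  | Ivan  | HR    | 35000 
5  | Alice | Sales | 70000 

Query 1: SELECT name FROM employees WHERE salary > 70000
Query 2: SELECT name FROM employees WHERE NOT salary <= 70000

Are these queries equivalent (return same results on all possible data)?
Yes, equivalent

Both queries return: [('Peggy',)]

Reason: Both filter salary > 70000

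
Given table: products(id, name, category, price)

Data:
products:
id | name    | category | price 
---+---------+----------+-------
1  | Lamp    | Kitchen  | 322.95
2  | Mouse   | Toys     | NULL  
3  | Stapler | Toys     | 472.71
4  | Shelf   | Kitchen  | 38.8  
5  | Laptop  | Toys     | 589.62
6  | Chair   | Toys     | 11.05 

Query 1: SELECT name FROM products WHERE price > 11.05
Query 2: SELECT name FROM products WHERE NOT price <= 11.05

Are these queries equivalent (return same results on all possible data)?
Yes, equivalent

Both queries return: [('Lamp',), ('Laptop',), ('Shelf',), ('Stapler',)]

Reason: Both filter price > 11.05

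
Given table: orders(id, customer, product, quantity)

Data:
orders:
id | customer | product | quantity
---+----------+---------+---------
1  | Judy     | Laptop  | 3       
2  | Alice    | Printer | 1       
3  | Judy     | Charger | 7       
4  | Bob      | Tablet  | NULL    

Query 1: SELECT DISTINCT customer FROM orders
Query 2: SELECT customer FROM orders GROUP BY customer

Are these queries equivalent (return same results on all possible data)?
Yes, equivalent

Both queries return: [('Alice',), ('Bob',), ('Judy',)]

Reason: Both get unique customers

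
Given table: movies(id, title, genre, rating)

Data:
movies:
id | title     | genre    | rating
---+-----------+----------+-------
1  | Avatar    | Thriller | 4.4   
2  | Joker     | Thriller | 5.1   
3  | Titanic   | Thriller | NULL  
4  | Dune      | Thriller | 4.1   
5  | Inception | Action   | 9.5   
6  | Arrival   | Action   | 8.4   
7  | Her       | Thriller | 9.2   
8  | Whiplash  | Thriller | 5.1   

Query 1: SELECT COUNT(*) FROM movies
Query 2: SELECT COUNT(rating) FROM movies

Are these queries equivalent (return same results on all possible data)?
No, not equivalent

Query 1 returns: [(8,)]
Query 2 returns: [(7,)]

Reason: COUNT(*) includes NULLs, COUNT(column) excludes them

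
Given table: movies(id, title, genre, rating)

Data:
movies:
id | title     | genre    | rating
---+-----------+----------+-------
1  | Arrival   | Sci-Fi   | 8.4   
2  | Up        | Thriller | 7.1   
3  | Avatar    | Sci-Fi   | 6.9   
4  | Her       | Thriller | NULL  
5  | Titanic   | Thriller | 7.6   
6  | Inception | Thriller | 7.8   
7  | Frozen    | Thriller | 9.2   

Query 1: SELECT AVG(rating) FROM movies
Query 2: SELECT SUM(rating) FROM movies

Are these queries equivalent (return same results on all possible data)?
No, not equivalent

Query 1 returns: [(7.833333333333333,)]
Query 2 returns: [(47.0,)]

Reason: AVG vs SUM give different aggregate values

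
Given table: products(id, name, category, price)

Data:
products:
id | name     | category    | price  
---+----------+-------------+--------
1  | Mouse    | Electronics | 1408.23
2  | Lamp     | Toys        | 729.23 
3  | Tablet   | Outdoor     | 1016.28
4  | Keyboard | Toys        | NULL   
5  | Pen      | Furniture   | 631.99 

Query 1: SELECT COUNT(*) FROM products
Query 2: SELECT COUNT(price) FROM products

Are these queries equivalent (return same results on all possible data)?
No, not equivalent

Query 1 returns: [(5,)]
Query 2 returns: [(4,)]

Reason: COUNT(*) includes NULLs, COUNT(column) excludes them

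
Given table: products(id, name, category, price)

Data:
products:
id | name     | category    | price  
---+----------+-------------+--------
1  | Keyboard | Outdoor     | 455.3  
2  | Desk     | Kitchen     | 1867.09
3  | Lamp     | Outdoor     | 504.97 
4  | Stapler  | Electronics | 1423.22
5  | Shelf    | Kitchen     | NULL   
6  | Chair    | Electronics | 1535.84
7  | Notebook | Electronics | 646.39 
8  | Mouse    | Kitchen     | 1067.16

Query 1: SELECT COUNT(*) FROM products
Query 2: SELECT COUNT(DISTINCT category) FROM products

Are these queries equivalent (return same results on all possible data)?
No, not equivalent

Query 1 returns: [(8,)]
Query 2 returns: [(3,)]

Reason: COUNT(*) counts rows, COUNT(DISTINCT category) counts unique categorys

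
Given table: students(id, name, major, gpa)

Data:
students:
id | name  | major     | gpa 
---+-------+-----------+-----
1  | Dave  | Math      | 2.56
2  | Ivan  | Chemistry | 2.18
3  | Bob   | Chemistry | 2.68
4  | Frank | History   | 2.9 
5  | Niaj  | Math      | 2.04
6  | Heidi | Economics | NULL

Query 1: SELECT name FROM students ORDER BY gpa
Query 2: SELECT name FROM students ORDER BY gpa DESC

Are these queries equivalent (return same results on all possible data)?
No, not equivalent

Query 1 returns: [('Heidi',), ('Niaj',), ('Ivan',), ('Dave',), ('Bob',), ('Frank',)]
Query 2 returns: [('Frank',), ('Bob',), ('Dave',), ('Ivan',), ('Niaj',), ('Heidi',)]

Reason: ASC vs DESC gives opposite ordering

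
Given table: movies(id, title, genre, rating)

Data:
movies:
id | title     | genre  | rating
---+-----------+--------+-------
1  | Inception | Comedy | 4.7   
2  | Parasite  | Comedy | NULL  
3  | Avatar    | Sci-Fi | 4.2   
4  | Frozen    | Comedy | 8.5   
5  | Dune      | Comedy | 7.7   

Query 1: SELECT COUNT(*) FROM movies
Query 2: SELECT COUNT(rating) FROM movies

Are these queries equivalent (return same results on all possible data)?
No, not equivalent

Query 1 returns: [(5,)]
Query 2 returns: [(4,)]

Reason: COUNT(*) includes NULLs, COUNT(column) excludes them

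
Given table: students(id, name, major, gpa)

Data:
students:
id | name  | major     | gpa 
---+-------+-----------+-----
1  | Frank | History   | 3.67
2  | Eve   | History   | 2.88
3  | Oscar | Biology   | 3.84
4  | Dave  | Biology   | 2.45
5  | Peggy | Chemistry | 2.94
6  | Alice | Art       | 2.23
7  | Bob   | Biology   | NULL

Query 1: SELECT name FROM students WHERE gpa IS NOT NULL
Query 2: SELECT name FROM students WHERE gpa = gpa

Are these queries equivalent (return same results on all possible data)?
Yes, equivalent

Both queries return: [('Alice',), ('Dave',), ('Eve',), ('Frank',), ('Oscar',), ('Peggy',)]

Reason: IS NOT NULL vs self-equality (both exclude NULLs)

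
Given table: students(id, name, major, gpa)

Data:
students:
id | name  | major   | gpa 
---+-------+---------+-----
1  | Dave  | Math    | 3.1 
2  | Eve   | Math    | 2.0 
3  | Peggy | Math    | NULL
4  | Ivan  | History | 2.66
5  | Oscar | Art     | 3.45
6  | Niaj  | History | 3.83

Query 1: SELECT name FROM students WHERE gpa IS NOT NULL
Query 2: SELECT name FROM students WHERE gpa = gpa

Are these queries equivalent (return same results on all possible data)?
Yes, equivalent

Both queries return: [('Dave',), ('Eve',), ('Ivan',), ('Niaj',), ('Oscar',)]

Reason: IS NOT NULL vs self-equality (both exclude NULLs)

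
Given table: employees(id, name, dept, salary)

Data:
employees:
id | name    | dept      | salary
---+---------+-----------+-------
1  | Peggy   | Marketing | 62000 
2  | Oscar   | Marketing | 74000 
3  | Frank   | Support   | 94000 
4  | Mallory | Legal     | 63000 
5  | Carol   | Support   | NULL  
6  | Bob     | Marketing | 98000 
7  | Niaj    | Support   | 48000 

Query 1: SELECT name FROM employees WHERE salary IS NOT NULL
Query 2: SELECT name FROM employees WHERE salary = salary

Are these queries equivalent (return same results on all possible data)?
Yes, equivalent

Both queries return: [('Bob',), ('Frank',), ('Mallory',), ('Niaj',), ('Oscar',), ('Peggy',)]

Reason: IS NOT NULL vs self-equality (both exclude NULLs)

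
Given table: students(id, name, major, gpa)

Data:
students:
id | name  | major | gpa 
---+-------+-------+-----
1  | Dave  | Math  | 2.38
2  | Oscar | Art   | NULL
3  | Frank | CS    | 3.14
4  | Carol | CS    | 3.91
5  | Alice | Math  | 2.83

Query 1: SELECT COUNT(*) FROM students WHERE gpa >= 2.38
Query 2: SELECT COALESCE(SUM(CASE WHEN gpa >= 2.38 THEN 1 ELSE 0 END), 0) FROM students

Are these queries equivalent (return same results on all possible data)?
Yes, equivalent

Both queries return: [(4,)]

Reason: COUNT with WHERE vs conditional SUM (COALESCE handles empty-table NULL)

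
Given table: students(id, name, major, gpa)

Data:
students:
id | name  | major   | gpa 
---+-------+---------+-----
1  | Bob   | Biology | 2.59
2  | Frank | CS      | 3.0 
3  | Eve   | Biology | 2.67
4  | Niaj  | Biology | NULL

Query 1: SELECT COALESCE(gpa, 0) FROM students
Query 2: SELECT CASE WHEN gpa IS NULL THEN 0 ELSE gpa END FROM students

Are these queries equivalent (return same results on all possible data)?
Yes, equivalent

Both queries return: [(0,), (2.59,), (2.67,), (3.0,)]

Reason: COALESCE vs CASE for NULL handling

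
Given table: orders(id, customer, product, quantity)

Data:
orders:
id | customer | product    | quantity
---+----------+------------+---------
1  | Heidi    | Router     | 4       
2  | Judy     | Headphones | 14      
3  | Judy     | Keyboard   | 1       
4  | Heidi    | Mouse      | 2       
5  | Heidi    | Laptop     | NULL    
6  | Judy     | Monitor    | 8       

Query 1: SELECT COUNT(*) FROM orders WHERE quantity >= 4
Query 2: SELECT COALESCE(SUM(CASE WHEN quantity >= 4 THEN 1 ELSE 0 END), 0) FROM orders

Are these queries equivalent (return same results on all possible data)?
Yes, equivalent

Both queries return: [(3,)]

Reason: COUNT with WHERE vs conditional SUM (COALESCE handles empty-table NULL)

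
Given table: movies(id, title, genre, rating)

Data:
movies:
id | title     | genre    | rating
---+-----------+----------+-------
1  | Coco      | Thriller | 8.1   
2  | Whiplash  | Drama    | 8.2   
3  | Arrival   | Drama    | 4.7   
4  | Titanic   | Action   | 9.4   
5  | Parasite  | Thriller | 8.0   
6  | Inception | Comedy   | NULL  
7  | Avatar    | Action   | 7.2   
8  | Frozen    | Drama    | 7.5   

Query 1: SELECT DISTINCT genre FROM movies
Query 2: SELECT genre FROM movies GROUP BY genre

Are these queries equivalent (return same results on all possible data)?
Yes, equivalent

Both queries return: [('Action',), ('Comedy',), ('Drama',), ('Thriller',)]

Reason: Both get unique genres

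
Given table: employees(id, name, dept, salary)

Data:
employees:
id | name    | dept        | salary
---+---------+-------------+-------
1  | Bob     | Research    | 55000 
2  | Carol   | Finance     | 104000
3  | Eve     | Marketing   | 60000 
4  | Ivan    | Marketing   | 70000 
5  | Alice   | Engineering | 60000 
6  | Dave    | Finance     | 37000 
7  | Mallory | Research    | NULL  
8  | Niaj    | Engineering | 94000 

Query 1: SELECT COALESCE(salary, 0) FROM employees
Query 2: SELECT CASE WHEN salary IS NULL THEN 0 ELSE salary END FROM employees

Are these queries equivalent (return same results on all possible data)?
Yes, equivalent

Both queries return: [(0,), (37000,), (55000,), (60000,), (60000,), (70000,), (94000,), (104000,)]

Reason: COALESCE vs CASE for NULL handling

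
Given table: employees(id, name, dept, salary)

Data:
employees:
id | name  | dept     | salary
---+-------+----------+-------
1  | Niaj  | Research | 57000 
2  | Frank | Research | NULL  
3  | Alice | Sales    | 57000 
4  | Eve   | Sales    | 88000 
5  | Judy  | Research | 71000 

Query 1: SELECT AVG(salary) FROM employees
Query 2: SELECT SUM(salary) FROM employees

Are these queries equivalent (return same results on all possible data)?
No, not equivalent

Query 1 returns: [(68250.0,)]
Query 2 returns: [(273000,)]

Reason: AVG vs SUM give different aggregate values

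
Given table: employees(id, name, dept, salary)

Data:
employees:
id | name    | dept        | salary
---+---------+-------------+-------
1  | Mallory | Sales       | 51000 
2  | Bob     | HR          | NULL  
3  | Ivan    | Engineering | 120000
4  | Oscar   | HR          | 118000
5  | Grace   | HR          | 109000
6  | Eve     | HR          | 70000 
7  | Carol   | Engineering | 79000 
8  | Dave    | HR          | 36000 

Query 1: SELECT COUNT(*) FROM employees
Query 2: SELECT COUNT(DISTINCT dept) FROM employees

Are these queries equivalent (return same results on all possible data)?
No, not equivalent

Query 1 returns: [(8,)]
Query 2 returns: [(3,)]

Reason: COUNT(*) counts rows, COUNT(DISTINCT dept) counts unique depts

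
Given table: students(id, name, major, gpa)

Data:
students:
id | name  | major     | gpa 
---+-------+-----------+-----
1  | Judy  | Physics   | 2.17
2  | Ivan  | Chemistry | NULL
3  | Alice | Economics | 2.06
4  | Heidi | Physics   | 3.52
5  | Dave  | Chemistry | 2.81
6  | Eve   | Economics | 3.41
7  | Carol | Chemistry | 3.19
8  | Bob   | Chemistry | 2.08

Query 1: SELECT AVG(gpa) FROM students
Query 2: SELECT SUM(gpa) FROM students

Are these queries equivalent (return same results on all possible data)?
No, not equivalent

Query 1 returns: [(2.7485714285714287,)]
Query 2 returns: [(19.240000000000002,)]

Reason: AVG vs SUM give different aggregate values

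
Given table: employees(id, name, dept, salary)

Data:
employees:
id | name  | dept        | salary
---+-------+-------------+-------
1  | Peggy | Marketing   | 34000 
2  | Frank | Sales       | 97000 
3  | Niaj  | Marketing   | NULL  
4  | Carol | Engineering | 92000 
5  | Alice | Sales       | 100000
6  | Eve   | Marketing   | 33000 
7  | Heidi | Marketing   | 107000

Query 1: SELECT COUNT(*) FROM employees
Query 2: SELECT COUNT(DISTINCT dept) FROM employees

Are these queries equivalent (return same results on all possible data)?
No, not equivalent

Query 1 returns: [(7,)]
Query 2 returns: [(3,)]

Reason: COUNT(*) counts rows, COUNT(DISTINCT dept) counts unique depts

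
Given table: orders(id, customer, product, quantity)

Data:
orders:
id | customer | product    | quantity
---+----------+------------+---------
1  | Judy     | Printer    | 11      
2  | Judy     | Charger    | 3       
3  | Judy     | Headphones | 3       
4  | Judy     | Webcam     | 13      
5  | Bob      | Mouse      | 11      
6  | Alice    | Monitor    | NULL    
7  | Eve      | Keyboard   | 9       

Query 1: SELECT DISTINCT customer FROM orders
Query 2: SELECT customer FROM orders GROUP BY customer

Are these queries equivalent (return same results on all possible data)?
Yes, equivalent

Both queries return: [('Alice',), ('Bob',), ('Eve',), ('Judy',)]

Reason: Both get unique customers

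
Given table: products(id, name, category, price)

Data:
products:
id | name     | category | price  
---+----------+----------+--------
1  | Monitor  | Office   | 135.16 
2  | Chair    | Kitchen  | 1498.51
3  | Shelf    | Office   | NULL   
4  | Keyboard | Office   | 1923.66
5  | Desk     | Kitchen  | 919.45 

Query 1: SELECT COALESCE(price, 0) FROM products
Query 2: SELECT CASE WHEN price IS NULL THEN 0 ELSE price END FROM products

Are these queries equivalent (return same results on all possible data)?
Yes, equivalent

Both queries return: [(0,), (135.16,), (919.45,), (1498.51,), (1923.66,)]

Reason: COALESCE vs CASE for NULL handling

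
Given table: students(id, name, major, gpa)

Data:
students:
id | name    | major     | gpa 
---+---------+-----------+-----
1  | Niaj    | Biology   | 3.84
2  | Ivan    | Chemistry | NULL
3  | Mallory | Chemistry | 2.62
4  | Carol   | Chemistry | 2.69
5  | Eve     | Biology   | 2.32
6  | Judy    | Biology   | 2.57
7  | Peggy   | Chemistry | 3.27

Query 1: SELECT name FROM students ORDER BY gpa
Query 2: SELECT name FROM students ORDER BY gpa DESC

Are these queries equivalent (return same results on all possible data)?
No, not equivalent

Query 1 returns: [('Ivan',), ('Eve',), ('Judy',), ('Mallory',), ('Carol',), ('Peggy',), ('Niaj',)]
Query 2 returns: [('Niaj',), ('Peggy',), ('Carol',), ('Mallory',), ('Judy',), ('Eve',), ('Ivan',)]

Reason: ASC vs DESC gives opposite ordering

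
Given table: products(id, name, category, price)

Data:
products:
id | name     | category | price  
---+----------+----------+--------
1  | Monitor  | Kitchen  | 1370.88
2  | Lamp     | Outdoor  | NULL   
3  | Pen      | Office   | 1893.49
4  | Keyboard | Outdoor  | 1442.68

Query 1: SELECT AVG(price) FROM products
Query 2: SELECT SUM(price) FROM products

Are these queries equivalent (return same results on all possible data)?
No, not equivalent

Query 1 returns: [(1569.0166666666667,)]
Query 2 returns: [(4707.05,)]

Reason: AVG vs SUM give different aggregate values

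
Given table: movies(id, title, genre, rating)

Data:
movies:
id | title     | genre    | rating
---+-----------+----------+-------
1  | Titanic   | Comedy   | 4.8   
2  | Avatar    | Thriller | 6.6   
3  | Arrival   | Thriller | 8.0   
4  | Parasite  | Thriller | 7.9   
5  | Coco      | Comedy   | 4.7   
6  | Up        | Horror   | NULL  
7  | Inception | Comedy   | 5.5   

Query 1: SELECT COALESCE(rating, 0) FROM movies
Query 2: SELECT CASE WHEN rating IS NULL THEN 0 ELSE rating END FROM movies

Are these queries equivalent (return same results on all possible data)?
Yes, equivalent

Both queries return: [(0,), (4.7,), (4.8,), (5.5,), (6.6,), (7.9,), (8.0,)]

Reason: COALESCE vs CASE for NULL handling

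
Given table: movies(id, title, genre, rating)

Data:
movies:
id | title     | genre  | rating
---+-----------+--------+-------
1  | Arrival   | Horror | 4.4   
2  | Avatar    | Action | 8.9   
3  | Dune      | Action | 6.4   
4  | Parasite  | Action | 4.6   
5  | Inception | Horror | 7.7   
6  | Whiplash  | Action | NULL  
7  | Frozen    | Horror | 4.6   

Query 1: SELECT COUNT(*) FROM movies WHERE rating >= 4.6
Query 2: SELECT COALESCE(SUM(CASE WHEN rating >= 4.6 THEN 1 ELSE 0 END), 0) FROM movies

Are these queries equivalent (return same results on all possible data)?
Yes, equivalent

Both queries return: [(5,)]

Reason: COUNT with WHERE vs conditional SUM (COALESCE handles empty-table NULL)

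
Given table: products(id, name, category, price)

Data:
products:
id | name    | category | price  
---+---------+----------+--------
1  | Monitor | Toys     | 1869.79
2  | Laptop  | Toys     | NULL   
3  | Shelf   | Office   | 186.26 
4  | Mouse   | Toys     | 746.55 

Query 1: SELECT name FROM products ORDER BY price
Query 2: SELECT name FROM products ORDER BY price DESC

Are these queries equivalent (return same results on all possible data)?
No, not equivalent

Query 1 returns: [('Laptop',), ('Shelf',), ('Mouse',), ('Monitor',)]
Query 2 returns: [('Monitor',), ('Mouse',), ('Shelf',), ('Laptop',)]

Reason: ASC vs DESC gives opposite ordering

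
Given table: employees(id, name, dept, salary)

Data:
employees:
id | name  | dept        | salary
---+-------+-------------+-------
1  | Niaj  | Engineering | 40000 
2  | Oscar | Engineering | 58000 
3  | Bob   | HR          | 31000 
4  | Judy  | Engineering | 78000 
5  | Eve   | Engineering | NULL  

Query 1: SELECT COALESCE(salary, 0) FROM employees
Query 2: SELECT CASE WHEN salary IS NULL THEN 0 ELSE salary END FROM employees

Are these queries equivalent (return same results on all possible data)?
Yes, equivalent

Both queries return: [(0,), (31000,), (40000,), (58000,), (78000,)]

Reason: COALESCE vs CASE for NULL handling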